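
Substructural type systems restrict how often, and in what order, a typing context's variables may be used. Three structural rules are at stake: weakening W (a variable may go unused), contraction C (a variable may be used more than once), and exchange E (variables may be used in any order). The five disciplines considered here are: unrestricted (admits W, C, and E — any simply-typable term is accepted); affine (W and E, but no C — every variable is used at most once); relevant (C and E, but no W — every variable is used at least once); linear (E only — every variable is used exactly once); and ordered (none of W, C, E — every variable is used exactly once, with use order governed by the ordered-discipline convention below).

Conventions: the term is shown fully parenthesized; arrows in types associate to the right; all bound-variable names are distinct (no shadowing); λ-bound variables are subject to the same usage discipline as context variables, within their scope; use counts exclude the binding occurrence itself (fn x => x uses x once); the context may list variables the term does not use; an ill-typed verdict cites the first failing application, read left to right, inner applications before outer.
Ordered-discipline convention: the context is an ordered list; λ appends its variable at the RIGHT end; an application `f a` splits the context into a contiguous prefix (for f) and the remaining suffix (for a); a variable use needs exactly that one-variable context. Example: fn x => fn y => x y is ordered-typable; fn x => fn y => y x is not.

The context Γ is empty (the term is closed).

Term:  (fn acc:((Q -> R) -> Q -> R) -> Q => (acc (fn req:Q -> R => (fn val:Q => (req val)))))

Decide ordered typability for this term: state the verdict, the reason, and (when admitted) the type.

yes — acc, req, val once each; derivable with no W/C/E; term : (((Q -> R) -> Q -> R) -> Q) -> Q
usage: acc (λ-bound)=1, req (λ-bound)=1, val (λ-bound)=1
use order (left to right): acc, req, val
typing: the term checks, with type (((Q -> R) -> Q -> R) -> Q) -> Q
all disciplines: ordered ✓ · linear ✓ · affine ✓ · relevant ✓ · unrestricted ✓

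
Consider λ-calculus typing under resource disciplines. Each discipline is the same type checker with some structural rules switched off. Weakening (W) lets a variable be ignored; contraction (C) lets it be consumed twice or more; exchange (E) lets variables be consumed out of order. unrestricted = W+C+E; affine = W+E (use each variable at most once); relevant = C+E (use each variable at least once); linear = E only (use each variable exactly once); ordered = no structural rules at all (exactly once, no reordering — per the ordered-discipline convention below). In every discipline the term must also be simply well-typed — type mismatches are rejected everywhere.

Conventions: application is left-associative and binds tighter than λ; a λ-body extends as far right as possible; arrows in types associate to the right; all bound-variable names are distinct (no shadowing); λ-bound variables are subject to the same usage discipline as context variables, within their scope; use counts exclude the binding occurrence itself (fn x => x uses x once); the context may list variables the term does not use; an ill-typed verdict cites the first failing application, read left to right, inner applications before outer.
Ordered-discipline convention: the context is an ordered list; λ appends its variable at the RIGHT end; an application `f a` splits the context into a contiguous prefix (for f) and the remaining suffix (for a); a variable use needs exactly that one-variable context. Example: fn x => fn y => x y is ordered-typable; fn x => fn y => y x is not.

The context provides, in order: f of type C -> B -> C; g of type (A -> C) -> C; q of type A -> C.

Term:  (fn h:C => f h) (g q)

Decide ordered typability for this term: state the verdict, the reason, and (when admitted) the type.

yes — single-use (f, g, q, h), ordered derivation ok; term : B -> C
variable uses: f: 1, g: 1, q: 1, h [bound]: 1
uses in reading order: f, h, g, q
typing: well-typed — term : B -> C
summary: ordered ✓ · linear ✓ · affine ✓ · relevant ✓ · unrestricted ✓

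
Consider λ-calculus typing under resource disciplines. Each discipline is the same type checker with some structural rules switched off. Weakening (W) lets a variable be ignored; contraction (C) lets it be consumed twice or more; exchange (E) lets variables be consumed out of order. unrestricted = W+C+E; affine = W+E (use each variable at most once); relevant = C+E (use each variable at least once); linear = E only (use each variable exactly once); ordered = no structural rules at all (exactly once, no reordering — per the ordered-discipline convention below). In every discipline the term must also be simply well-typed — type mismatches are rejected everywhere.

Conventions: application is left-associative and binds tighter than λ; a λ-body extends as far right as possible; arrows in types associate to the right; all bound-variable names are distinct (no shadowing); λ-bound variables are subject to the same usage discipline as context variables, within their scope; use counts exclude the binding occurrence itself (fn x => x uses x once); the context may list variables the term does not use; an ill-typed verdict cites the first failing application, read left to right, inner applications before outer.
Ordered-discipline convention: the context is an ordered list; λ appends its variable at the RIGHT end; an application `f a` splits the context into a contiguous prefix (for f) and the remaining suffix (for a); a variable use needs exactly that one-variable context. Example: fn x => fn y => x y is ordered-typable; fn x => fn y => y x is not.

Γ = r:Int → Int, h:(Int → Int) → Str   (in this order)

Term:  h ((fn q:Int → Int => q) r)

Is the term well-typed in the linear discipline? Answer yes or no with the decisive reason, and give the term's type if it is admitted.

yes — exactly-once usage across r, h, q; term : Str
use counts: r: 1×; h: 1×; q (bound): 1×
use order (left to right): h, q, r
typing: the term checks, with type Str
summary: ordered ✗, linear ✓, affine ✓, relevant ✓, unrestricted ✓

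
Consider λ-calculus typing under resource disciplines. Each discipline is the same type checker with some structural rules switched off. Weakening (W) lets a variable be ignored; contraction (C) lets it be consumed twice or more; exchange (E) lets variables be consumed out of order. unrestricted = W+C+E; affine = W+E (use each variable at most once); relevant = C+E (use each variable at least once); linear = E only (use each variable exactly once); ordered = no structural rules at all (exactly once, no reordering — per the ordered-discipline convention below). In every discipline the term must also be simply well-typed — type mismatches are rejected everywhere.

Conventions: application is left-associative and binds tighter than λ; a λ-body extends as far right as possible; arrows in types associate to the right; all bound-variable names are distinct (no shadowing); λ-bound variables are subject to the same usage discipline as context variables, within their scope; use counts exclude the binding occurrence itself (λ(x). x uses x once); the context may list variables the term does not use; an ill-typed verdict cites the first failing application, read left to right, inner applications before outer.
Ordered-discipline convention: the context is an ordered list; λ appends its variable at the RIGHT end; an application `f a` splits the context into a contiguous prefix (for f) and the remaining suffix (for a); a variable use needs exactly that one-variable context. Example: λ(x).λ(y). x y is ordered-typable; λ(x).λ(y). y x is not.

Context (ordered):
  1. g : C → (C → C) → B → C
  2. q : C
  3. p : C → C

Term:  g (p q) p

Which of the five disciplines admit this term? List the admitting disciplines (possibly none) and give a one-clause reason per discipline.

accepted by: relevant, unrestricted
variable uses: g ×1; q ×1; p ×2
use order (left to right): g, p, q, p
typing: well-typed at B → C
ordered ✗ (uses contraction: p ×2)
linear ✗ (uses contraction: p ×2)
affine ✗ (uses contraction: p ×2)
relevant ✓ (none of g, q, p goes unused)
unrestricted ✓ (well-typed at B → C; no restrictions here)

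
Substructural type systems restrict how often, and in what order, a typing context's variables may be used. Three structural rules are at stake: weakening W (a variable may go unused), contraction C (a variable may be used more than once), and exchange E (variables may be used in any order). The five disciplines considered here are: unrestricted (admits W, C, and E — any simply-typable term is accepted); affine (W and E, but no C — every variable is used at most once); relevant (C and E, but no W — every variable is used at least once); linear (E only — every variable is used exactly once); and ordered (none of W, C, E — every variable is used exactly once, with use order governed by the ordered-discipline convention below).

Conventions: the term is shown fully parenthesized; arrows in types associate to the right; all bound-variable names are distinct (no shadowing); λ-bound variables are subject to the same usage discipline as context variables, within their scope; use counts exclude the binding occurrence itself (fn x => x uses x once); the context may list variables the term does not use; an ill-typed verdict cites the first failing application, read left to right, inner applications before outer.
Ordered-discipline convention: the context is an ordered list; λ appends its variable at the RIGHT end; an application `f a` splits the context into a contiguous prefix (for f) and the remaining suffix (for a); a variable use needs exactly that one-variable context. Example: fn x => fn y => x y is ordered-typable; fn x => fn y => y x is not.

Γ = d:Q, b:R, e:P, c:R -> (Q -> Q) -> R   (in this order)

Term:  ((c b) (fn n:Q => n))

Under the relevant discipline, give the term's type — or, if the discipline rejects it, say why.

not well-typed under relevant — d, e left unused
use counts: d: 0, b: 1, e: 0, c: 1, n (λ-bound): 1
order of uses: c, b, n
typing: well-typed — term : R
all disciplines: ordered ✗ | linear ✗ | affine ✓ | relevant ✗ | unrestricted ✓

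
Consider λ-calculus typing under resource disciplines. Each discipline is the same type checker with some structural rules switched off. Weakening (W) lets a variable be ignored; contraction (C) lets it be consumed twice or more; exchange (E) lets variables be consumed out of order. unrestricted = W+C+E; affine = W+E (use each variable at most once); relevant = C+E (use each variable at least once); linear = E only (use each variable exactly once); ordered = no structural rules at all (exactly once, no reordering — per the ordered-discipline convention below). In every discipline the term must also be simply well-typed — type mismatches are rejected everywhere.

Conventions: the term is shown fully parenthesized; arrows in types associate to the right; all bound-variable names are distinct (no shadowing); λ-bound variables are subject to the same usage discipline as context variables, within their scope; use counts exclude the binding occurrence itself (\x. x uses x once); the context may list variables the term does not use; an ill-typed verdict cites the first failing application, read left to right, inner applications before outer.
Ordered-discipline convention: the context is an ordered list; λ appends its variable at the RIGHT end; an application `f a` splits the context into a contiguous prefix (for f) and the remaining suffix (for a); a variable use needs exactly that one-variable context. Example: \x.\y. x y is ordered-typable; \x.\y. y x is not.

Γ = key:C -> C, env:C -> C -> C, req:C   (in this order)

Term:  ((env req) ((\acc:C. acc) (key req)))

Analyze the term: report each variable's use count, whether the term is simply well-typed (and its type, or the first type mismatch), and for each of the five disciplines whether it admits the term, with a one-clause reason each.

variable uses: key ×1, env ×1, req ×2, acc (bound) ×1
uses in reading order: env, req, acc, key, req
typing: well-typed at C
ordered: ✗ — req ×2 used more than once (contraction)
linear: ✗ — req ×2 used more than once (contraction)
affine: ✗ — req ×2 used more than once (contraction)
relevant: ✓ — at least one use each (key, env, req, acc)
unrestricted: ✓ — simply typable at C; W, C, E all held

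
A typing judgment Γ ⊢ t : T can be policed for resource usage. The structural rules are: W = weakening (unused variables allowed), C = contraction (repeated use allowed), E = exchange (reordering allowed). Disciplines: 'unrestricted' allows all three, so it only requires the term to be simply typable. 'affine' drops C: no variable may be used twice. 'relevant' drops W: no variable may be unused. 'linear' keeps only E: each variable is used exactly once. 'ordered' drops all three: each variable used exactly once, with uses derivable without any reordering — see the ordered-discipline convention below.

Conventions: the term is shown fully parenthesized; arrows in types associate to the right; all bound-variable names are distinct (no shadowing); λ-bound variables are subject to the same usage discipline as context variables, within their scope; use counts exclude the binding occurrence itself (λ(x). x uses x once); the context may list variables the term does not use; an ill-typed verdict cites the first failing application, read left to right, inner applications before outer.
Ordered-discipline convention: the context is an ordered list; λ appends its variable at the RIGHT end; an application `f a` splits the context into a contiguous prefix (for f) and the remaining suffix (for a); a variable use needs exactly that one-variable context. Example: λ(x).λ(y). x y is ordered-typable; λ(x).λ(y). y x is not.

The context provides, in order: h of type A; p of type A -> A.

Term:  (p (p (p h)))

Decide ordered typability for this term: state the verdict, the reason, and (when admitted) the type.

no — needs contraction — p ×3
counts: h: 1×, p: 3×
uses in reading order: p, p, p, h
typing: the term checks, with type A
across the five disciplines: ordered ✗, linear ✗, affine ✗, relevant ✓, unrestricted ✓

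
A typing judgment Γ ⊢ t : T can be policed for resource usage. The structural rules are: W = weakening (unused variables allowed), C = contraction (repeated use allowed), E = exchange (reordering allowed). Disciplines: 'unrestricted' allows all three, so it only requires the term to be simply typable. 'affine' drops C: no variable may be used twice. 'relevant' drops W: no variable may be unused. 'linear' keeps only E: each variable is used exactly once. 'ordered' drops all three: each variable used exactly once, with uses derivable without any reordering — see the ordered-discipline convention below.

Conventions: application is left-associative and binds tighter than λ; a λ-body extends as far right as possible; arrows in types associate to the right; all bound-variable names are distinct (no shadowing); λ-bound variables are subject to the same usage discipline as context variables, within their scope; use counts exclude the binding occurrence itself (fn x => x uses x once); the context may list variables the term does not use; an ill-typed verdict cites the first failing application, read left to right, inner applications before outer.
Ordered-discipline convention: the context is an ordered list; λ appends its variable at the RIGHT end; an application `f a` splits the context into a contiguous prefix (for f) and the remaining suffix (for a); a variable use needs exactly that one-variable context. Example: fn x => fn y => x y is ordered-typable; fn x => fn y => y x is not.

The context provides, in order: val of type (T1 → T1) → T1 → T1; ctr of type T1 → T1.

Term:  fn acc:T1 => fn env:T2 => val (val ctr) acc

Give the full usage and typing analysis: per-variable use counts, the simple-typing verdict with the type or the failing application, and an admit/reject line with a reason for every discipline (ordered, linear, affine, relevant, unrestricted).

use counts: val ×2, ctr ×1, acc (bound) ×1, env (bound) ×0
left-to-right use order: val, val, ctr, acc
typing: ✓ — T1 → T2 → T1
ordered: ✗ — val ×2 used more than once (contraction); unused: env — weakening required
linear: ✗ — val ×2 used more than once (contraction); unused: env — weakening required
affine: ✗ — val ×2 used more than once (contraction)
relevant: ✗ — unused: env — weakening required
unrestricted: ✓ — well-typed at T1 → T2 → T1; no restrictions here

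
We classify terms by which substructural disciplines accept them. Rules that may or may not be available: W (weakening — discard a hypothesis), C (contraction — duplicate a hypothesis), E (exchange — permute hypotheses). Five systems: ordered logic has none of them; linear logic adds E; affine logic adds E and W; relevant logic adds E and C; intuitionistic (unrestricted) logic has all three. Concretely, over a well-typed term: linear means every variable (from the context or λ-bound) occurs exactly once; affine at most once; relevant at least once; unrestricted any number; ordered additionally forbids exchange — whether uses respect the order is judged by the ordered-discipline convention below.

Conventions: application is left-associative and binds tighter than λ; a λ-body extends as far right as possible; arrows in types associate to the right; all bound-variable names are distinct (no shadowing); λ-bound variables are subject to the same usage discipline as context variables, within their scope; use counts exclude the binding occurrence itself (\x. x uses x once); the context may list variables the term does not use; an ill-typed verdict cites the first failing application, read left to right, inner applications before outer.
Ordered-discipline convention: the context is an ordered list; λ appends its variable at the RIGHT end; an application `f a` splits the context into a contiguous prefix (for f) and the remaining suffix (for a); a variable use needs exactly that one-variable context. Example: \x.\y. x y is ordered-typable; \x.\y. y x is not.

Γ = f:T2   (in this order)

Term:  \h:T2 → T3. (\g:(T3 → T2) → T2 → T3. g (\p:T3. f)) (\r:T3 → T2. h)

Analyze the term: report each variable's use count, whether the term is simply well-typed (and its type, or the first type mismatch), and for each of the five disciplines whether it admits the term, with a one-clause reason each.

use counts: f ×1; h (λ-bound) ×1; g (λ-bound) ×1; p (λ-bound) ×0; r (λ-bound) ×0
uses in reading order: g, f, h
typing: well-typed — term : (T2 → T3) → T2 → T3
ordered: ✗, unused: p, r — weakening required
linear: ✗, unused: p, r — weakening required
affine: ✓, none of f, h, g, p, r used more than once
relevant: ✗, unused: p, r — weakening required
unrestricted: ✓, typability at (T2 → T3) → T2 → T3 is all that's needed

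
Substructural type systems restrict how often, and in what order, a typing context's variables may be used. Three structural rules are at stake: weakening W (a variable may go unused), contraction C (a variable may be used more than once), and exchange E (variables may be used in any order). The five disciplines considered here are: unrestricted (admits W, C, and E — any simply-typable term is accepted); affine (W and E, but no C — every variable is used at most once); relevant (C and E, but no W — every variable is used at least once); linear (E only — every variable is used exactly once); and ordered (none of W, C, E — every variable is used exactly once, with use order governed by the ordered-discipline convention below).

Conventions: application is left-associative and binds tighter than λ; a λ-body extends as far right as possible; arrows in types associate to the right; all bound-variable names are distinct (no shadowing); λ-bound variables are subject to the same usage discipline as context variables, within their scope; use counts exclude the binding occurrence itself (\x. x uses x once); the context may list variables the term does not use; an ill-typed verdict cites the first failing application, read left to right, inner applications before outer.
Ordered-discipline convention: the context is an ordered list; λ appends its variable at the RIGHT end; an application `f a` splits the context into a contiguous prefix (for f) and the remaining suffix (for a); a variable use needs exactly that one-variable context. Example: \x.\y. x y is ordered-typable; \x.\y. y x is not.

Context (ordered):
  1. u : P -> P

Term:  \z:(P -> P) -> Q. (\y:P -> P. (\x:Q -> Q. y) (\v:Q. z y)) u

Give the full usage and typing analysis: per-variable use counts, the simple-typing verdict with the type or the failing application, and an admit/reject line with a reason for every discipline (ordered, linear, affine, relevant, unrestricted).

variable uses: u ×1; z (λ-bound) ×1; y (λ-bound) ×2; x (λ-bound) ×0; v (λ-bound) ×0
order of uses: y, z, y, u
typing: well-typed at ((P -> P) -> Q) -> P -> P
ordered: ✗, uses contraction: y ×2; x, v never used (weakening)
linear: ✗, uses contraction: y ×2; x, v never used (weakening)
affine: ✗, uses contraction: y ×2
relevant: ✗, x, v never used (weakening)
unrestricted: ✓, typability at ((P -> P) -> Q) -> P -> P is all that's needed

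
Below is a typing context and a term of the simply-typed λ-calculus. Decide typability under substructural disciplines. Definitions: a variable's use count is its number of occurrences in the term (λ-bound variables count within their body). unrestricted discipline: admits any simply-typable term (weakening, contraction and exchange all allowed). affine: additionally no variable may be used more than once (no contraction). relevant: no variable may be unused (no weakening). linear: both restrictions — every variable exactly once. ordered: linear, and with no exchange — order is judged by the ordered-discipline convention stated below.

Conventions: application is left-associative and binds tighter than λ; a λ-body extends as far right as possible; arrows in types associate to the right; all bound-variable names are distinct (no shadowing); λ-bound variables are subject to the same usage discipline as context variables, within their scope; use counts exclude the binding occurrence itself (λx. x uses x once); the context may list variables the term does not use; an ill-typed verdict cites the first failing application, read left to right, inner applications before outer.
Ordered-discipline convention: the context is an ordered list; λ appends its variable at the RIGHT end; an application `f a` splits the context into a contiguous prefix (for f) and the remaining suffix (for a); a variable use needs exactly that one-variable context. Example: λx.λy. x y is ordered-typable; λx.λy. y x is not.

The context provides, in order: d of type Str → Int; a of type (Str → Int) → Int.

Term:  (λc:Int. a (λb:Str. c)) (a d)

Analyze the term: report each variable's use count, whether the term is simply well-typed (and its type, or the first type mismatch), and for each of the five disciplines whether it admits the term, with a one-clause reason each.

use counts: d: 1; a: 2; c (bound): 1; b (bound): 0
left-to-right use order: a, c, a, d
typing: ✓ — Int
ordered: ✗, a ×2 used more than once (contraction); needs weakening: b unused
linear: ✗, a ×2 used more than once (contraction); needs weakening: b unused
affine: ✗, a ×2 used more than once (contraction)
relevant: ✗, needs weakening: b unused
unrestricted: ✓, typability at Int is all that's needed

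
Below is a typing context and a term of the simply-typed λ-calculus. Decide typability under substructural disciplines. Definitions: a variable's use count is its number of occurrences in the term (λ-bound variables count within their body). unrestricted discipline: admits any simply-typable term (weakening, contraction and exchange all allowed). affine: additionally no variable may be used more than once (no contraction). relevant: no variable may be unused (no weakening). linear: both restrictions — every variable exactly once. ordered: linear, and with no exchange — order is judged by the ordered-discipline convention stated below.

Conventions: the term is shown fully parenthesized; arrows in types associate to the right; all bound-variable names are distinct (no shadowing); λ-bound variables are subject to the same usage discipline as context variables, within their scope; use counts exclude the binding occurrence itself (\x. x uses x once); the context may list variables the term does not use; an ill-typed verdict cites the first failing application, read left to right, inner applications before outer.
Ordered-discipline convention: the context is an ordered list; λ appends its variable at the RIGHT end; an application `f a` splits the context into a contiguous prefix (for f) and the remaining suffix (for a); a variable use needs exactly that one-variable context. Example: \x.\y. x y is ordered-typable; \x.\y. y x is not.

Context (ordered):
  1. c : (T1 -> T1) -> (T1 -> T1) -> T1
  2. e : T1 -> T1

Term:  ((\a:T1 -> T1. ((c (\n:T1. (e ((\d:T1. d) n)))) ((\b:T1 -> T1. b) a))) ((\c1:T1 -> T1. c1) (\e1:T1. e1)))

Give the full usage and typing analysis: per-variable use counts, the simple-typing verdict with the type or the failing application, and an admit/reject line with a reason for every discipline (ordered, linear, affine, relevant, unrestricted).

usage: c: 1×, e: 1×, a (λ-bound): 1×, n (λ-bound): 1×, d (λ-bound): 1×, b (λ-bound): 1×, c1 (λ-bound): 1×, e1 (λ-bound): 1×
order of uses: c, e, d, n, b, a, c1, e1
typing: well-typed — term : T1
ordered: ✓ — c, e, a, n, d, b, c1, e1: once each, no exchange needed
linear: ✓ — each of c, e, a, n, d, b, c1, e1 used exactly once
affine: ✓ — no duplicate uses among c, e, a, n, d, b, c1, e1
relevant: ✓ — c, e, a, n, d, b, c1, e1: all used, weakening unneeded
unrestricted: ✓ — type-checks (T1) and nothing is barred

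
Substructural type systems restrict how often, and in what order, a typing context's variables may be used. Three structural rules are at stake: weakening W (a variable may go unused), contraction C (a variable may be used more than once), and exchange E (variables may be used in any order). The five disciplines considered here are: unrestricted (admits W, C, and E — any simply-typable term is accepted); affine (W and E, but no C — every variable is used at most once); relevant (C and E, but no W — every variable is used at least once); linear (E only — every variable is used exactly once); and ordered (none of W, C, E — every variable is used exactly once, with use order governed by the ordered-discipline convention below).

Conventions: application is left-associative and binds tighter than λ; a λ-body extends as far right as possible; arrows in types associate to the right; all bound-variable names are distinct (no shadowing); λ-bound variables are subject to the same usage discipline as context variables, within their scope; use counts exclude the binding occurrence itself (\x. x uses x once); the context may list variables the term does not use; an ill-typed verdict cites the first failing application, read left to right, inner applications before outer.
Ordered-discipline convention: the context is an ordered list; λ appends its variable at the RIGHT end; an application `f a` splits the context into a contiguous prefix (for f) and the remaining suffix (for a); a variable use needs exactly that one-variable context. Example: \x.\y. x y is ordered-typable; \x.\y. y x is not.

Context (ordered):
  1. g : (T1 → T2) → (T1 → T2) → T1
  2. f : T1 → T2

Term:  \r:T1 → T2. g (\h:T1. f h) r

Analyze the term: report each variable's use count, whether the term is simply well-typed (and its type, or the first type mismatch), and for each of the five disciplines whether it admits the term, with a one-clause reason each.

use counts: g: 1, f: 1, r (λ-bound): 1, h (λ-bound): 1
left-to-right use order: g, f, h, r
typing: ✓ — (T1 → T2) → T1
ordered: ✓ — single-use (g, f, r, h), ordered derivation ok
linear: ✓ — exactly-once usage across g, f, r, h
affine: ✓ — at most one use each (g, f, r, h)
relevant: ✓ — at least one use each (g, f, r, h)
unrestricted: ✓ — simply typable at (T1 → T2) → T1; W, C, E all held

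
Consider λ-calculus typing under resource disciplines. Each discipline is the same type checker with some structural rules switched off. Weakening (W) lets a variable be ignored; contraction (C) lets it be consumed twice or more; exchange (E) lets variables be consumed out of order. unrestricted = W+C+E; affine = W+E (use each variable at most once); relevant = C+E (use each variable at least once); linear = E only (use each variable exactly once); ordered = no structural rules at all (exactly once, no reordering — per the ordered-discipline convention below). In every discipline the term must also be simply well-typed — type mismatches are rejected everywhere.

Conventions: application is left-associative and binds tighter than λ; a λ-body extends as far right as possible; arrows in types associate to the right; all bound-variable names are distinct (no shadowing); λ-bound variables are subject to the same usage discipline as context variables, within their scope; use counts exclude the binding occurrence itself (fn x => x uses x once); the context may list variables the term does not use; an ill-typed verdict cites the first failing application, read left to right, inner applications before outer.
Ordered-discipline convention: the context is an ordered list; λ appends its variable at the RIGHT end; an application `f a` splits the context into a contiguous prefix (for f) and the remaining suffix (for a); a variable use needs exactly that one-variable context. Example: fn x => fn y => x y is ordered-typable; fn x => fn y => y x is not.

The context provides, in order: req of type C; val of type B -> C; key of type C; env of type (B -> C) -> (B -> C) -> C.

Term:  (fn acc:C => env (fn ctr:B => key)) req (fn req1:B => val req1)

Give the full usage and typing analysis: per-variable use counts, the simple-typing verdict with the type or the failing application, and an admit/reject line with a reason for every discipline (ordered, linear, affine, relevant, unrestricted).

counts: req: 1; val: 1; key: 1; env: 1; acc (λ-bound): 0; ctr (λ-bound): 0; req1 (λ-bound): 1
order of uses: env, key, req, val, req1
typing: the term checks, with type C
ordered: ✗ — acc, ctr never used (weakening)
linear: ✗ — acc, ctr never used (weakening)
affine: ✓ — at most one use each (req, val, key, env, acc, ctr, req1)
relevant: ✗ — acc, ctr never used (weakening)
unrestricted: ✓ — type-checks (C) and nothing is barred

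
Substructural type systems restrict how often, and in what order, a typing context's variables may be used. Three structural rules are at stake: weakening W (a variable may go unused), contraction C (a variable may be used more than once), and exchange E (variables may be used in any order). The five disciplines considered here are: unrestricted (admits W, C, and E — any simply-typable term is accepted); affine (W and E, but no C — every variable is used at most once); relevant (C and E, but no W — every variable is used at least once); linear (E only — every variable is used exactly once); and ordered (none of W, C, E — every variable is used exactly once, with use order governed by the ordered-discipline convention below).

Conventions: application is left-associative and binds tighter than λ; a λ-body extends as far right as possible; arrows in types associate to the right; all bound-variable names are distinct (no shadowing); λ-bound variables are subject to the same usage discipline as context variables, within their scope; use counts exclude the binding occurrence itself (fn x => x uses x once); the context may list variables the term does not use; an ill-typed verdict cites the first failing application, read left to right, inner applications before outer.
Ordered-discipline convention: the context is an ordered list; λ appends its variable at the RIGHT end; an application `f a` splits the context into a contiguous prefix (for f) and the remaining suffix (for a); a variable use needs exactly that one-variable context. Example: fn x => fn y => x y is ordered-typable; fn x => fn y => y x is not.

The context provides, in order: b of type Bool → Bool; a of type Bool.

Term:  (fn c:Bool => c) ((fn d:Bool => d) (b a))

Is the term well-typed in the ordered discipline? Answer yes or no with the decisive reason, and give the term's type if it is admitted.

yes — b, a, c, d: once each, no exchange needed; term : Bool
usage: b: 1; a: 1; c (λ-bound): 1; d (λ-bound): 1
order of uses: c, d, b, a
typing: ✓ — Bool
summary: ordered ✓ · linear ✓ · affine ✓ · relevant ✓ · unrestricted ✓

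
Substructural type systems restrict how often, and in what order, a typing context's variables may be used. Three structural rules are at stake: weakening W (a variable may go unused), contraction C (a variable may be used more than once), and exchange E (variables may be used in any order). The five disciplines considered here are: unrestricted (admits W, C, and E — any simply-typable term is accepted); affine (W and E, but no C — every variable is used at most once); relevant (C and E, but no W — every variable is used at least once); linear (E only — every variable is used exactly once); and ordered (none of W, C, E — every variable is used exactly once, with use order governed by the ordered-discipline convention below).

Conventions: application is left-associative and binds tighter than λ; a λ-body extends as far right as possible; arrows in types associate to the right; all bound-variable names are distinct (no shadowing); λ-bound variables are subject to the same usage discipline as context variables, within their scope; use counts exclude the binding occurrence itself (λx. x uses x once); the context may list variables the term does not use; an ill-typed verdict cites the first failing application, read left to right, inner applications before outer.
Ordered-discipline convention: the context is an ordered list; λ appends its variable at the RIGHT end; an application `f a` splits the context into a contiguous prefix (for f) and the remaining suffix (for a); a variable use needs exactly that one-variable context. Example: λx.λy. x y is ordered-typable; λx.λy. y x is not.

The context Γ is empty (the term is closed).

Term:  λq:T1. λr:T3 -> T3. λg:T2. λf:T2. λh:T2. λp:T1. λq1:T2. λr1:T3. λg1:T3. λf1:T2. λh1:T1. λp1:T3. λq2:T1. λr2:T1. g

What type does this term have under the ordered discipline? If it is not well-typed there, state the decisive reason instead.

not well-typed under ordered — unused: q, r, f, h, p, q1, r1, g1, f1, h1, p1, q2, r2 — weakening required
usage: q (λ-bound) ×0, r (λ-bound) ×0, g (λ-bound) ×1, f (λ-bound) ×0, h (λ-bound) ×0, p (λ-bound) ×0, q1 (λ-bound) ×0, r1 (λ-bound) ×0, g1 (λ-bound) ×0, f1 (λ-bound) ×0, h1 (λ-bound) ×0, p1 (λ-bound) ×0, q2 (λ-bound) ×0, r2 (λ-bound) ×0
uses in reading order: g
typing: ✓ — T1 -> (T3 -> T3) -> T2 -> T2 -> T2 -> T1 -> T2 -> T3 -> T3 -> T2 -> T1 -> T3 -> T1 -> T1 -> T2
summary: ordered ✗ | linear ✗ | affine ✓ | relevant ✗ | unrestricted ✓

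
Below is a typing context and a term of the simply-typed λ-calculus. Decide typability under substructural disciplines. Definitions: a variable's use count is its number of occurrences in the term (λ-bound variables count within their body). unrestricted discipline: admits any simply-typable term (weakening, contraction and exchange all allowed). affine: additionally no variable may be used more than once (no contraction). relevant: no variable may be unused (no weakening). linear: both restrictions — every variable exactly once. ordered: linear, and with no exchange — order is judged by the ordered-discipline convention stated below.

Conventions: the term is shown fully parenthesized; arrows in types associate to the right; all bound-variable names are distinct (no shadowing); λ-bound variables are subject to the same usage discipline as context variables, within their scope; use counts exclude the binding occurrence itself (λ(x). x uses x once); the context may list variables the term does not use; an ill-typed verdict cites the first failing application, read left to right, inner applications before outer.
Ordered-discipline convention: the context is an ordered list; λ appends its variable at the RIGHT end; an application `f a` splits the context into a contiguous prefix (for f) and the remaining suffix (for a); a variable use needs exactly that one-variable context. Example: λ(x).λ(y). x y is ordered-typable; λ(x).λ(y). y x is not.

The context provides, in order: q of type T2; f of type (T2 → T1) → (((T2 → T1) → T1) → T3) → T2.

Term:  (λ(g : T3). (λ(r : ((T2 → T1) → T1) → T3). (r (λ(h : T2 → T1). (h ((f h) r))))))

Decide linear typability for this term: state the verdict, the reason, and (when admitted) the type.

no — r ×2, h ×2 used more than once (contraction); unused: q, g — weakening required
counts: q ×0; f ×1; g [bound] ×0; r [bound] ×2; h [bound] ×2
uses in reading order: r, h, f, h, r
typing: the term checks, with type T3 → (((T2 → T1) → T1) → T3) → T3
across the five disciplines: ordered ✗; linear ✗; affine ✗; relevant ✗; unrestricted ✓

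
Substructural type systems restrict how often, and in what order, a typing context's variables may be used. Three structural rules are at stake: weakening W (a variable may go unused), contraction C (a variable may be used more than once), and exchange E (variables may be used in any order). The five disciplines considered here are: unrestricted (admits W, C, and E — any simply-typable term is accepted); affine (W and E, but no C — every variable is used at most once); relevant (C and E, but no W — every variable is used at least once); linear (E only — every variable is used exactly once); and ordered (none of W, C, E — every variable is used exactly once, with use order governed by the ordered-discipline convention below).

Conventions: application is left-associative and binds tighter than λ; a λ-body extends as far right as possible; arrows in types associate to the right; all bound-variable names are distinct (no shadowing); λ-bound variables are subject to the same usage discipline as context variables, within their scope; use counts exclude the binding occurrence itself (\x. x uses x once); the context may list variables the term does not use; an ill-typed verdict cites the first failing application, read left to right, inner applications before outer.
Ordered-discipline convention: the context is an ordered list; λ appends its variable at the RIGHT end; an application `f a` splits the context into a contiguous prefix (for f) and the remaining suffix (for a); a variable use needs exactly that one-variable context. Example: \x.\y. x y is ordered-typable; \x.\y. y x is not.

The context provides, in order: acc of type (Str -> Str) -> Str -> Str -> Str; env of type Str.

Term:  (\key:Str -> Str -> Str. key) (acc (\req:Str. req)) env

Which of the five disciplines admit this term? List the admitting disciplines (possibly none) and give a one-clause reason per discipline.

accepted by: ordered, linear, affine, relevant, unrestricted
counts: acc ×1, env ×1, key [bound] ×1, req [bound] ×1
left-to-right use order: key, acc, req, env
typing: well-typed at Str -> Str
ordered: ✓, single-use (acc, env, key, req), ordered derivation ok
linear: ✓, each of acc, env, key, req used exactly once
affine: ✓, acc, env, key, req: no repeats, contraction unneeded
relevant: ✓, every one of acc, env, key, req appears
unrestricted: ✓, simply typable at Str -> Str; W, C, E all held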